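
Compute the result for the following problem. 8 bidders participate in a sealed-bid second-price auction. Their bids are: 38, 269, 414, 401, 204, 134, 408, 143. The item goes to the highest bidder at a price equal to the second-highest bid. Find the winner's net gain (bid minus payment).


Step 1: Sort bids in descending order: 414, 408, 401, 269, 204, 143, 134, 38
Step 2: The winning bid is the highest: 414
Step 3: The payment equals the second-highest bid: 408
Step 4: Surplus = winner's bid - payment = 414 - 408 = 6

6


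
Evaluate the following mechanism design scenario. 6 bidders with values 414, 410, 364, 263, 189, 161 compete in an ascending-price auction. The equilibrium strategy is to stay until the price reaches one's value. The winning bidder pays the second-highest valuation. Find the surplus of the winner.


Step 1: Identify the highest value: 414
Step 2: Identify the second-highest value: 410
Step 3: The final price = second-highest value = 410
Step 4: Surplus = 414 - 410 = 4

4


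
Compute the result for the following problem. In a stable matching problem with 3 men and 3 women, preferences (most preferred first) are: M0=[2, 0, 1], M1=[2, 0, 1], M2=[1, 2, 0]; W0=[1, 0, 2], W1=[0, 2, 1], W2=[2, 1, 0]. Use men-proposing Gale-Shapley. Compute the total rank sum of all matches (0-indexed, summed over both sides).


Step 1: Run Gale-Shapley (men propose, women hold best offer):
  M0 proposes to W2; she accepts
  M1 proposes to W2; she switches from M0
  M2 proposes to W1; she accepts
  M0 proposes to W0; she accepts
Step 2: Final matching: W0-M0, W1-M2, W2-M1
Step 3: 0-indexed ranks (man's rank of his match, then woman's): 1 + 1 + 0 + 1 + 0 + 1
Step 4: Total rank sum = 4

4


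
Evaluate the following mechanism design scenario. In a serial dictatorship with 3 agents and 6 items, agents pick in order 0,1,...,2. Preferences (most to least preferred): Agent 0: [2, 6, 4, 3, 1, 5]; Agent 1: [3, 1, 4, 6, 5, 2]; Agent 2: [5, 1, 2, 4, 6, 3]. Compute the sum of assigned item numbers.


Step 1: Agent 0 picks item 2
Step 2: Agent 1 picks item 3
Step 3: Agent 2 picks item 5
Step 4: Sum = 2 + 3 + 5 = 10

10


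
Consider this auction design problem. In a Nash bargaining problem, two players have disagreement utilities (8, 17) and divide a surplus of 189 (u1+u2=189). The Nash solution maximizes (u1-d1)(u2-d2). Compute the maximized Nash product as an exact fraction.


Step 1: The Nash solution splits surplus symmetrically above the disagreement point
Step 2: u1 = (total + d1 - d2)/2 = (189 + 8 - 17)/2 = 90
Step 3: u2 = (total - d1 + d2)/2 = (189 - 8 + 17)/2 = 99
Step 4: Nash product = (90 - 8) * (99 - 17)
Step 5: = 82 * 82 = 6724

6724


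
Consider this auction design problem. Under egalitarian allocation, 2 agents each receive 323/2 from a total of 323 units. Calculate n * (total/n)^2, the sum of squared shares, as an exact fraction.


Step 1: Each agent's share = 323/2
Step 2: Square of each share = (323/2)^2 = 104329/4
Step 3: Sum of squares = 2 * 104329/4 = 104329/2

104329/2


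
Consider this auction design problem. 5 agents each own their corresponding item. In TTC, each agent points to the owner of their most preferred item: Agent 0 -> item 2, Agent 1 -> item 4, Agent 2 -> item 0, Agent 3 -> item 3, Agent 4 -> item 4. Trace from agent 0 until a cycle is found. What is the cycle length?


Step 1: Trace the pointer graph from agent 0: 0 -> 2 -> 0
Step 2: A cycle is detected when we revisit agent 0
Step 3: The cycle is: 0 -> 2 -> 0
Step 4: Cycle length = 2

2


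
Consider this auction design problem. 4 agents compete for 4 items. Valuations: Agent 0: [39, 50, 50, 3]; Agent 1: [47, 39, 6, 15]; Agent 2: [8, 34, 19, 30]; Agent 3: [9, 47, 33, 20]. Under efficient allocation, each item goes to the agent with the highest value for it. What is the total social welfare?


Step 1: For each item, find the maximum value among all agents.
Step 2: Item 0 -> Agent 1 (value 47)
Step 3: Item 1 -> Agent 0 (value 50)
Step 4: Item 2 -> Agent 0 (value 50)
Step 5: Item 3 -> Agent 2 (value 30)
Step 6: Total welfare = 47 + 50 + 50 + 30 = 177

177


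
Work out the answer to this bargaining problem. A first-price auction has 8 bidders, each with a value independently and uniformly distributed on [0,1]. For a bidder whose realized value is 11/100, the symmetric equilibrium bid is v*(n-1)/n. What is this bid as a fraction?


Step 1: The symmetric BNE bidding function is b(v) = v * (n-1) / n
Step 2: Substitute v = 11/100 and n = 8
Step 3: b = 11/100 * 7/8
Step 4: b = 77/800

77/800


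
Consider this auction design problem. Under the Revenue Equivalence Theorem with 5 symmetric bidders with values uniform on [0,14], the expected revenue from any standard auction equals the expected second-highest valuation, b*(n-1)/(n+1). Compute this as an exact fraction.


Step 1: By Revenue Equivalence, expected revenue = b*(n-1)/(n+1)
Step 2: Substituting n = 5, b = 14
Step 3: Revenue = 14*(5-1)/(5+1) = 14*4/6
Step 4: Revenue = 56/6 = 28/3

28/3


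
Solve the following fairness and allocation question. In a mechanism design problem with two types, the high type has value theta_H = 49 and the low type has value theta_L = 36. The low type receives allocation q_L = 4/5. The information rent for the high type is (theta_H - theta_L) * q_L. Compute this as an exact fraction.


Step 1: theta_H - theta_L = 49 - 36 = 13
Step 2: Information rent = (theta_H - theta_L) * q_L
Step 3: = 13 * 4/5
Step 4: = 52/5

52/5


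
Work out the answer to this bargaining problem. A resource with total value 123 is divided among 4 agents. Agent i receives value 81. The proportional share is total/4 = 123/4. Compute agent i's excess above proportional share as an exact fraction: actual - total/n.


Step 1: Proportional share = 123/4
Step 2: Agent's actual allocation = 81
Step 3: Excess = 81 - 123/4 = 201/4

201/4


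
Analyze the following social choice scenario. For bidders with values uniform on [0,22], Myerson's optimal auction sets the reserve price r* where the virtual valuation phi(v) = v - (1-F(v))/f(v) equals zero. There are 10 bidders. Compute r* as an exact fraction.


Step 1: For U[0,22], F(v) = v/22 and f(v) = 1/22
Step 2: phi(v) = v - (1 - v/22)/(1/22) = v - (22 - v) = 2v - 22
Step 3: Set phi(r*) = 0: 2r* - 22 = 0
Step 4: r* = 22/2 = 11 (the number of bidders n = 10 does not enter)

11


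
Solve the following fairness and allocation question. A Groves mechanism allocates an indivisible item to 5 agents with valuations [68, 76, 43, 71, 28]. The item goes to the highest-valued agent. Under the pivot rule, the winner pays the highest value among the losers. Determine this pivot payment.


Step 1: The efficient winner is agent 1 with value 76
Step 2: Other agents' values: [68, 43, 71, 28]
Step 3: Pivot payment = max(others) = 71
Step 4: The winner pays 71

71


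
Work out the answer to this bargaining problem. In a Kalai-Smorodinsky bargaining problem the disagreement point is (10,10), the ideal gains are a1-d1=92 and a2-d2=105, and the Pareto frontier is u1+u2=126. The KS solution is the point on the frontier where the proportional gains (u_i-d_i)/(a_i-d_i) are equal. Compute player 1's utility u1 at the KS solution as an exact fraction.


Step 1: At the KS point, (u1-d1)/r1 = (u2-d2)/r2 = t and u1+u2 = 126
Step 2: u1 = d1 + r1*t and u2 = d2 + r2*t, so (d1 + r1*t) + (d2 + r2*t) = 126
Step 3: t = (126 - 10 - 10)/(92 + 105) = 106/197
Step 4: u1 = d1 + r1*t = 10 + 92 * 106/197 = 11722/197
Step 5: (Check: u2 = d2 + r2*t = 13100/197; u1+u2 = 11722/197 + 13100/197 = 126, on the frontier.)

11722/197


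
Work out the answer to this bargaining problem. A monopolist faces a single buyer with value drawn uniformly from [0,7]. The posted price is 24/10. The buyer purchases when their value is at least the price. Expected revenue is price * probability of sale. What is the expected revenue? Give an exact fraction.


Step 1: Posted price r = 12/5, value support [0,7]
Step 2: P(v >= r) = (7 - 12/5)/7 = 23/35
Step 3: Expected revenue = r * P(v >= r) = 12/5 * 23/35
Step 4: Revenue = 276/175

276/175


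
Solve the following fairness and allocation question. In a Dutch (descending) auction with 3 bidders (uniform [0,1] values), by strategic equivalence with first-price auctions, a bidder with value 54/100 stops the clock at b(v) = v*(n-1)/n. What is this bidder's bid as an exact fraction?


Step 1: Dutch auctions are strategically equivalent to first-price auctions
Step 2: The equilibrium bid is b(v) = v*(n-1)/n
Step 3: b = 27/50 * 2/3
Step 4: b = 9/25

9/25


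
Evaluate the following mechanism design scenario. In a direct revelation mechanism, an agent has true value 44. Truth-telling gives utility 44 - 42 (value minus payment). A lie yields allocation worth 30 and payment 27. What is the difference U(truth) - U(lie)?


Step 1: U(truth) = value - payment = 44 - 42 = 2
Step 2: U(lie) = allocation - payment = 30 - 27 = 3
Step 3: IC gap = 2 - 3 = -1

-1


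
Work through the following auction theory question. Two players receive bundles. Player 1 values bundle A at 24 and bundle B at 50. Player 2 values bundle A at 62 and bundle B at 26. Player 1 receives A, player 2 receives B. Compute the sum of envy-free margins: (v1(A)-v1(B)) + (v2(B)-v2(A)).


Step 1: Player 1's margin = v1(A) - v1(B) = 24 - 50 = -26
Step 2: Player 2's margin = v2(B) - v2(A) = 26 - 62 = -36
Step 3: Total margin = -26 + -36 = -62

-62


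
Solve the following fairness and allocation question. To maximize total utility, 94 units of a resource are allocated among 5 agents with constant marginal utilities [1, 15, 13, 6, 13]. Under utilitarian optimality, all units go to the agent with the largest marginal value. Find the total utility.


Step 1: The marginal utilities are [1, 15, 13, 6, 13]
Step 2: The highest marginal utility is 15
Step 3: All 94 units go to that agent
Step 4: Total utility = 15 * 94 = 1410

1410


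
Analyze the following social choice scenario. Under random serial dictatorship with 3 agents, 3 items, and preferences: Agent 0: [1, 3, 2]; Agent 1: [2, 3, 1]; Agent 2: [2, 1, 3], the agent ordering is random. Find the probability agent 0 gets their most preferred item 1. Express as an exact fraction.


Step 1: Agent 0 wants item 1
Step 2: There are 6 possible orderings of agents
Step 3: In 5 orderings, agent 0 gets item 1
Step 4: Probability = 5/6

5/6


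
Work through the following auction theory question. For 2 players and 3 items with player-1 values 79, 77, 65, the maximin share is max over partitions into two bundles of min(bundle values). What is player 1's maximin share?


Step 1: Item values = 79, 77, 65
Step 2: Enumerate all 2-bundle partitions and take the smaller bundle:
  Partition 1: {79} vs {77,65} -> bundles 79, 142; min = 79
  Partition 2: {77} vs {79,65} -> bundles 77, 144; min = 77
  Partition 3: {65} vs {79,77} -> bundles 65, 156; min = 65
Step 3: MMS = max(79, 77, 65) = 79

79


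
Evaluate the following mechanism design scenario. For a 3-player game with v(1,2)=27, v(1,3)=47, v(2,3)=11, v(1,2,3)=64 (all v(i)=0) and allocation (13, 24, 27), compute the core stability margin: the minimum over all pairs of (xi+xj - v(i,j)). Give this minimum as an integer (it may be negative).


Step 1: Slack for coalition (1,2): x1+x2 - v12 = 37 - 27 = 10
Step 2: Slack for coalition (1,3): x1+x3 - v13 = 40 - 47 = -7
Step 3: Slack for coalition (2,3): x2+x3 - v23 = 51 - 11 = 40
Step 4: Minimum slack = min(10, -7, 40) = -7, attained by (1,3); coalition (1,3) can block (slack < 0), so the allocation is not in the core

-7


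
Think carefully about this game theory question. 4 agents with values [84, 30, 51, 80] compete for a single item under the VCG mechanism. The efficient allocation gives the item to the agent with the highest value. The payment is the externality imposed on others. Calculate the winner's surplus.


Step 1: The winner is the agent with the highest value: agent 0 with value 84
Step 2: Values of other agents: [30, 51, 80]
Step 3: VCG payment = max of others' values = 80
Step 4: Surplus = 84 - 80 = 4

4


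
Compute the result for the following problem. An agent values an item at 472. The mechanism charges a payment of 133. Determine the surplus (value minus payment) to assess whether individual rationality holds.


Step 1: Surplus = value - payment = 472 - 133 = 339
Step 2: IR is satisfied (surplus >= 0)

339


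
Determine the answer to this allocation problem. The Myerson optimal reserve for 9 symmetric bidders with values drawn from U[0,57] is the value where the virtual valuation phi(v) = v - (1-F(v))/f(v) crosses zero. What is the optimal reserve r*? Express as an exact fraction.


Step 1: For U[0,57], F(v) = v/57 and f(v) = 1/57
Step 2: phi(v) = v - (1 - v/57)/(1/57) = v - (57 - v) = 2v - 57
Step 3: Set phi(r*) = 0: 2r* - 57 = 0
Step 4: r* = 57/2 (the number of bidders n = 9 does not enter)

57/2


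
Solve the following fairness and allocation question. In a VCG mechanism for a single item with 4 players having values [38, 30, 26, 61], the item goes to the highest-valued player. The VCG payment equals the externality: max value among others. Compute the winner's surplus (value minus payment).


Step 1: The winner is the agent with the highest value: agent 3 with value 61
Step 2: Values of other agents: [38, 30, 26]
Step 3: VCG payment = max of others' values = 38
Step 4: Surplus = 61 - 38 = 23

23


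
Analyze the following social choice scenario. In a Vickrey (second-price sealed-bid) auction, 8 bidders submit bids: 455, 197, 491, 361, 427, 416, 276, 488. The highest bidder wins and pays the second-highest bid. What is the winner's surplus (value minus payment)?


Step 1: Sort bids in descending order: 491, 488, 455, 427, 416, 361, 276, 197
Step 2: The winning bid is the highest: 491
Step 3: The payment equals the second-highest bid: 488
Step 4: Surplus = winner's bid - payment = 491 - 488 = 3

3


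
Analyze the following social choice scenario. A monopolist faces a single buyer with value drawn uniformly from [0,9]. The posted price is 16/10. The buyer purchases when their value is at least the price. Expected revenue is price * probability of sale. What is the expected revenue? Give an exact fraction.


Step 1: Posted price r = 8/5, value support [0,9]
Step 2: P(v >= r) = (9 - 8/5)/9 = 37/45
Step 3: Expected revenue = r * P(v >= r) = 8/5 * 37/45
Step 4: Revenue = 296/225

296/225


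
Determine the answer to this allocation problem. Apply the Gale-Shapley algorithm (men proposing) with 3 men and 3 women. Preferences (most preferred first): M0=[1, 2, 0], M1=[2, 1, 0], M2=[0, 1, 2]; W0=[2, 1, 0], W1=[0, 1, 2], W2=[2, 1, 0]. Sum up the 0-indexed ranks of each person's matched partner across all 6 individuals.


Step 1: Run Gale-Shapley (men propose, women hold best offer):
  M0 proposes to W1; she accepts
  M1 proposes to W2; she accepts
  M2 proposes to W0; she accepts
Step 2: Final matching: W0-M2, W1-M0, W2-M1
Step 3: 0-indexed ranks (man's rank of his match, then woman's): 0 + 0 + 0 + 0 + 0 + 1
Step 4: Total rank sum = 1

1


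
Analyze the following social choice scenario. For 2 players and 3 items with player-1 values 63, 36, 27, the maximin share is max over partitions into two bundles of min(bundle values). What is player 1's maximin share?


Step 1: Item values = 63, 36, 27
Step 2: Enumerate all 2-bundle partitions and take the smaller bundle:
  Partition 1: {63} vs {36,27} -> bundles 63, 63; min = 63
  Partition 2: {36} vs {63,27} -> bundles 36, 90; min = 36
  Partition 3: {27} vs {63,36} -> bundles 27, 99; min = 27
Step 3: MMS = max(63, 36, 27) = 63

63


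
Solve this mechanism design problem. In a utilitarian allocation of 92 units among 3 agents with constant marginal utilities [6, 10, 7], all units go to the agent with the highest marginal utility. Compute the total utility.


Step 1: The marginal utilities are [6, 10, 7]
Step 2: The highest marginal utility is 10
Step 3: All 92 units go to that agent
Step 4: Total utility = 10 * 92 = 920

920


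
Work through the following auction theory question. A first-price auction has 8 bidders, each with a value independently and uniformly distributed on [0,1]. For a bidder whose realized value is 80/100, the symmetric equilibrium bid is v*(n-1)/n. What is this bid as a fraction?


Step 1: The symmetric BNE bidding function is b(v) = v * (n-1) / n
Step 2: Substitute v = 4/5 and n = 8
Step 3: b = 4/5 * 7/8
Step 4: b = 7/10

7/10


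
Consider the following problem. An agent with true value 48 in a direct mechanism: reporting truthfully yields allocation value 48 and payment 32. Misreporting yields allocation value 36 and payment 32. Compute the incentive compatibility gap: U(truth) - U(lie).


Step 1: U(truth) = value - payment = 48 - 32 = 16
Step 2: U(lie) = allocation - payment = 36 - 32 = 4
Step 3: IC gap = 16 - 4 = 12

12


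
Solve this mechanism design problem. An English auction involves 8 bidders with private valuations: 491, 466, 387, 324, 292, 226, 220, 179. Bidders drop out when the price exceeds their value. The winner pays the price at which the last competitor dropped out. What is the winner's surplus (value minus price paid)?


Step 1: Identify the highest value: 491
Step 2: Identify the second-highest value: 466
Step 3: The final price = second-highest value = 466
Step 4: Surplus = 491 - 466 = 25

25


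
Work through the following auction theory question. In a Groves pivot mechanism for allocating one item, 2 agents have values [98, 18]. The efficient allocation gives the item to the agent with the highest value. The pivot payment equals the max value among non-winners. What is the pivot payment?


Step 1: The efficient winner is agent 0 with value 98
Step 2: Other agents' values: [18]
Step 3: Pivot payment = max(others) = 18
Step 4: The winner pays 18

18


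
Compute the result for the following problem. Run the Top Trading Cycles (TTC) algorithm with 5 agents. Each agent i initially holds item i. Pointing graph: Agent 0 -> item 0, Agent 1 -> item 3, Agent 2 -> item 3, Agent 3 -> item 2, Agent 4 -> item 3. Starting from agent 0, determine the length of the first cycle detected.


Step 1: Trace the pointer graph from agent 0: 0 -> 0
Step 2: A cycle is detected when we revisit agent 0
Step 3: The cycle is: 0 -> 0
Step 4: Cycle length = 1

1


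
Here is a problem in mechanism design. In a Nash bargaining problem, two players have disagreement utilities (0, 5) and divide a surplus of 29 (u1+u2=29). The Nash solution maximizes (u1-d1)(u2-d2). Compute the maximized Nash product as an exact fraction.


Step 1: The Nash solution splits surplus symmetrically above the disagreement point
Step 2: u1 = (total + d1 - d2)/2 = (29 + 0 - 5)/2 = 12
Step 3: u2 = (total - d1 + d2)/2 = (29 - 0 + 5)/2 = 17
Step 4: Nash product = (12 - 0) * (17 - 5)
Step 5: = 12 * 12 = 144

144


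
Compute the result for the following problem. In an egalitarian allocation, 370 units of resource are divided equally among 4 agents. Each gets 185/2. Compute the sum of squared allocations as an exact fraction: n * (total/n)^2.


Step 1: Each agent's share = 370/4 = 185/2
Step 2: Square of each share = (185/2)^2 = 34225/4
Step 3: Sum of squares = 4 * 34225/4 = 34225

34225


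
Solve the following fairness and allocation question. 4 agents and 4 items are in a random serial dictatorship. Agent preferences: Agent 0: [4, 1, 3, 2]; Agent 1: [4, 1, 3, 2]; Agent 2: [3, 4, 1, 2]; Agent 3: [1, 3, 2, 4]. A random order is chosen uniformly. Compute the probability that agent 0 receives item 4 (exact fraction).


Step 1: Agent 0 wants item 4
Step 2: There are 24 possible orderings of agents
Step 3: In 12 orderings, agent 0 gets item 4
Step 4: Probability = 12/24 = 1/2

1/2


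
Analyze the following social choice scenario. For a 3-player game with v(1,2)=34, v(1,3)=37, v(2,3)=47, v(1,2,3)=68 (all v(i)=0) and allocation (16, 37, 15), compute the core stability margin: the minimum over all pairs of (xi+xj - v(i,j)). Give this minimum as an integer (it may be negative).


Step 1: Slack for coalition (1,2): x1+x2 - v12 = 53 - 34 = 19
Step 2: Slack for coalition (1,3): x1+x3 - v13 = 31 - 37 = -6
Step 3: Slack for coalition (2,3): x2+x3 - v23 = 52 - 47 = 5
Step 4: Minimum slack = min(19, -6, 5) = -6, attained by (1,3); coalition (1,3) can block (slack < 0), so the allocation is not in the core

-6


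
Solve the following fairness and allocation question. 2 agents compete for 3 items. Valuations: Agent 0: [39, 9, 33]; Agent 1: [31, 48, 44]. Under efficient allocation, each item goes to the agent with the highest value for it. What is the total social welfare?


Step 1: For each item, find the maximum value among all agents.
Step 2: Item 0 -> Agent 0 (value 39)
Step 3: Item 1 -> Agent 1 (value 48)
Step 4: Item 2 -> Agent 1 (value 44)
Step 5: Total welfare = 39 + 48 + 44 = 131

131


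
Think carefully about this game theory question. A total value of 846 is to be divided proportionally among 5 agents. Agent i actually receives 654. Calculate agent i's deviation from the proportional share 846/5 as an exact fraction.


Step 1: Proportional share = 846/5
Step 2: Agent's actual allocation = 654
Step 3: Excess = 654 - 846/5 = 2424/5

2424/5


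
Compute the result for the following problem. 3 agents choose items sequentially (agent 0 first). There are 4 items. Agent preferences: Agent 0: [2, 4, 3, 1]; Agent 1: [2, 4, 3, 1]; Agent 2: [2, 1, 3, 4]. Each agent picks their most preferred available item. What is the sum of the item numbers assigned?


Step 1: Agent 0 picks item 2
Step 2: Agent 1 picks item 4
Step 3: Agent 2 picks item 1
Step 4: Sum = 2 + 4 + 1 = 7

7


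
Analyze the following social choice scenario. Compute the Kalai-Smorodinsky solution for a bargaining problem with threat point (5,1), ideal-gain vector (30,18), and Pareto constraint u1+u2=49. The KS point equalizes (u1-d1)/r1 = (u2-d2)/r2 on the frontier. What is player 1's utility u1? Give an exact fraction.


Step 1: At the KS point, (u1-d1)/r1 = (u2-d2)/r2 = t and u1+u2 = 49
Step 2: u1 = d1 + r1*t and u2 = d2 + r2*t, so (d1 + r1*t) + (d2 + r2*t) = 49
Step 3: t = (49 - 5 - 1)/(30 + 18) = 43/48
Step 4: u1 = d1 + r1*t = 5 + 30 * 43/48 = 255/8
Step 5: (Check: u2 = d2 + r2*t = 137/8; u1+u2 = 255/8 + 137/8 = 49, on the frontier.)

255/8


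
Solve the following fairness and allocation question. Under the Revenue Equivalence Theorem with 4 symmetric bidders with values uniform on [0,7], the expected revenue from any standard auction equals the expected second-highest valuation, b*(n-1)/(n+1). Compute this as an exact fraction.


Step 1: By Revenue Equivalence, expected revenue = b*(n-1)/(n+1)
Step 2: Substituting n = 4, b = 7
Step 3: Revenue = 7*(4-1)/(4+1) = 7*3/5
Step 4: Revenue = 21/5

21/5


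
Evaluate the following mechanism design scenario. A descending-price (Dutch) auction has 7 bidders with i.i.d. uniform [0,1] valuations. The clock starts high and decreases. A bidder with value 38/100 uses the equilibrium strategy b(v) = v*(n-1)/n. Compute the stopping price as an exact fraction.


Step 1: Dutch auctions are strategically equivalent to first-price auctions
Step 2: The equilibrium bid is b(v) = v*(n-1)/n
Step 3: b = 19/50 * 6/7
Step 4: b = 57/175

57/175


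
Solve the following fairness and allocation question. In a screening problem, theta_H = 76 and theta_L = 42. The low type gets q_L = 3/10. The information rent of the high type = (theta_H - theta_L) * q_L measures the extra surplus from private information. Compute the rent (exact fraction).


Step 1: theta_H - theta_L = 76 - 42 = 34
Step 2: Information rent = (theta_H - theta_L) * q_L
Step 3: = 34 * 3/10
Step 4: = 51/5

51/5


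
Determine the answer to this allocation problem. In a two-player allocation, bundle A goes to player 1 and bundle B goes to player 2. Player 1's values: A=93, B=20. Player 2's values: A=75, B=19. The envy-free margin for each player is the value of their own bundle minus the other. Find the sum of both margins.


Step 1: Player 1's margin = v1(A) - v1(B) = 93 - 20 = 73
Step 2: Player 2's margin = v2(B) - v2(A) = 19 - 75 = -56
Step 3: Total margin = 73 + -56 = 17

17


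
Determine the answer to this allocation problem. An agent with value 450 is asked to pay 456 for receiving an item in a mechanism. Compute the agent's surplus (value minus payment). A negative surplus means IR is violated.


Step 1: Surplus = value - payment = 450 - 456 = -6
Step 2: IR is violated (surplus < 0)

-6


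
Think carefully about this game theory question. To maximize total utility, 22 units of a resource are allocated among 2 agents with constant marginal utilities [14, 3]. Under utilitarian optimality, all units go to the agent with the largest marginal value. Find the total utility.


Step 1: The marginal utilities are [14, 3]
Step 2: The highest marginal utility is 14
Step 3: All 22 units go to that agent
Step 4: Total utility = 14 * 22 = 308

308


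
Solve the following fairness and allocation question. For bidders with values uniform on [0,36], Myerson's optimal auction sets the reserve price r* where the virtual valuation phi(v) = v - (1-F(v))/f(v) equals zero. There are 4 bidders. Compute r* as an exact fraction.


Step 1: For U[0,36], F(v) = v/36 and f(v) = 1/36
Step 2: phi(v) = v - (1 - v/36)/(1/36) = v - (36 - v) = 2v - 36
Step 3: Set phi(r*) = 0: 2r* - 36 = 0
Step 4: r* = 36/2 = 18 (the number of bidders n = 4 does not enter)

18


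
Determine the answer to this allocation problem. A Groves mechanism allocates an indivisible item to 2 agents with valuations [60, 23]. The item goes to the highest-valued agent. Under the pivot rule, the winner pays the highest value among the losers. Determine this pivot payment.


Step 1: The efficient winner is agent 0 with value 60
Step 2: Other agents' values: [23]
Step 3: Pivot payment = max(others) = 23
Step 4: The winner pays 23

23


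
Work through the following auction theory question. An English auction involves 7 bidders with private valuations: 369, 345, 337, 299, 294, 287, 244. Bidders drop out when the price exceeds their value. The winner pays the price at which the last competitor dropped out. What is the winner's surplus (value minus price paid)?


Step 1: Identify the highest value: 369
Step 2: Identify the second-highest value: 345
Step 3: The final price = second-highest value = 345
Step 4: Surplus = 369 - 345 = 24

24


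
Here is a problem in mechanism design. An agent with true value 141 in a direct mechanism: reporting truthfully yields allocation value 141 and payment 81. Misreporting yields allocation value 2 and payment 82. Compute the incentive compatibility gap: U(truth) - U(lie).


Step 1: U(truth) = value - payment = 141 - 81 = 60
Step 2: U(lie) = allocation - payment = 2 - 82 = -80
Step 3: IC gap = 60 - (-80) = 140

140


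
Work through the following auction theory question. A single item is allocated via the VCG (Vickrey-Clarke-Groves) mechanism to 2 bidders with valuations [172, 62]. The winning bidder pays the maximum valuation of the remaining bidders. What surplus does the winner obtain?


Step 1: The winner is the agent with the highest value: agent 0 with value 172
Step 2: Values of other agents: [62]
Step 3: VCG payment = max of others' values = 62
Step 4: Surplus = 172 - 62 = 110

110


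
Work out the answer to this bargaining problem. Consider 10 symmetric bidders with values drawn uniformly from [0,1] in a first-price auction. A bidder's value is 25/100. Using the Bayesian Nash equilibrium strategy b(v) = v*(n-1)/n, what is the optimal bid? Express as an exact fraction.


Step 1: The symmetric BNE bidding function is b(v) = v * (n-1) / n
Step 2: Substitute v = 1/4 and n = 10
Step 3: b = 1/4 * 9/10
Step 4: b = 9/40

9/40


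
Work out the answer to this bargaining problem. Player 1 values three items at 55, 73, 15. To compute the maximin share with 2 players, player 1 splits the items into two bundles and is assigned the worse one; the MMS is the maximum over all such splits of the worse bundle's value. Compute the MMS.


Step 1: Item values = 55, 73, 15
Step 2: Enumerate all 2-bundle partitions and take the smaller bundle:
  Partition 1: {55} vs {73,15} -> bundles 55, 88; min = 55
  Partition 2: {73} vs {55,15} -> bundles 73, 70; min = 70
  Partition 3: {15} vs {55,73} -> bundles 15, 128; min = 15
Step 3: MMS = max(55, 70, 15) = 70

70


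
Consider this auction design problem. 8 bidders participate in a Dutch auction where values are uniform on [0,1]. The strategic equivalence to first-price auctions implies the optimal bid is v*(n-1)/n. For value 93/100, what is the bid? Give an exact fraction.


Step 1: Dutch auctions are strategically equivalent to first-price auctions
Step 2: The equilibrium bid is b(v) = v*(n-1)/n
Step 3: b = 93/100 * 7/8
Step 4: b = 651/800

651/800


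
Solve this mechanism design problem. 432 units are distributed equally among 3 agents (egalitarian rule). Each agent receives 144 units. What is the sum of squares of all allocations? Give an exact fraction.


Step 1: Each agent's share = 432/3 = 144
Step 2: Square of each share = (144)^2 = 20736
Step 3: Sum of squares = 3 * 20736 = 62208

62208


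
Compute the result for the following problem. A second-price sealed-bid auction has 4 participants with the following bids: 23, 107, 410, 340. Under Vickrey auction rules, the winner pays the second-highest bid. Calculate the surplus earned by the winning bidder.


Step 1: Sort bids in descending order: 410, 340, 107, 23
Step 2: The winning bid is the highest: 410
Step 3: The payment equals the second-highest bid: 340
Step 4: Surplus = winner's bid - payment = 410 - 340 = 70

70


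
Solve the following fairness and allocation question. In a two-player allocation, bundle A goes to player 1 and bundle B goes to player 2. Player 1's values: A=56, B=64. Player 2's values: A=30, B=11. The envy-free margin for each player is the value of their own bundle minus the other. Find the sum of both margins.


Step 1: Player 1's margin = v1(A) - v1(B) = 56 - 64 = -8
Step 2: Player 2's margin = v2(B) - v2(A) = 11 - 30 = -19
Step 3: Total margin = -8 + -19 = -27

-27


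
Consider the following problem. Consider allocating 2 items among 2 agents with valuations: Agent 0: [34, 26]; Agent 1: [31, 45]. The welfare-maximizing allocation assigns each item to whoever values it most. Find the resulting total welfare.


Step 1: For each item, find the maximum value among all agents.
Step 2: Item 0 -> Agent 0 (value 34)
Step 3: Item 1 -> Agent 1 (value 45)
Step 4: Total welfare = 34 + 45 = 79

79


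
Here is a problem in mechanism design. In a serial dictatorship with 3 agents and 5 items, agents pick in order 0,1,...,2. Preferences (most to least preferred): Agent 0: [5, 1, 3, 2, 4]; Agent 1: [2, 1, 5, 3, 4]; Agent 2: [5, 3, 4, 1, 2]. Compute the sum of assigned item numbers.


Step 1: Agent 0 picks item 5
Step 2: Agent 1 picks item 2
Step 3: Agent 2 picks item 3
Step 4: Sum = 5 + 2 + 3 = 10

10


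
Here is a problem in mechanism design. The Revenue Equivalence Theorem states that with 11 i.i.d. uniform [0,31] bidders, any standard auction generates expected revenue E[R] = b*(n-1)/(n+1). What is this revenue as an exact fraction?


Step 1: By Revenue Equivalence, expected revenue = b*(n-1)/(n+1)
Step 2: Substituting n = 11, b = 31
Step 3: Revenue = 31*(11-1)/(11+1) = 31*10/12
Step 4: Revenue = 310/12 = 155/6

155/6


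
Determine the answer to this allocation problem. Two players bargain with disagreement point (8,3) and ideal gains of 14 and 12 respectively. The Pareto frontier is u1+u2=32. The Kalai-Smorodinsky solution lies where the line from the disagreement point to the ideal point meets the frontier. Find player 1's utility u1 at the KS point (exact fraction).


Step 1: At the KS point, (u1-d1)/r1 = (u2-d2)/r2 = t and u1+u2 = 32
Step 2: u1 = d1 + r1*t and u2 = d2 + r2*t, so (d1 + r1*t) + (d2 + r2*t) = 32
Step 3: t = (32 - 8 - 3)/(14 + 12) = 21/26
Step 4: u1 = d1 + r1*t = 8 + 14 * 21/26 = 251/13
Step 5: (Check: u2 = d2 + r2*t = 165/13; u1+u2 = 251/13 + 165/13 = 32, on the frontier.)

251/13


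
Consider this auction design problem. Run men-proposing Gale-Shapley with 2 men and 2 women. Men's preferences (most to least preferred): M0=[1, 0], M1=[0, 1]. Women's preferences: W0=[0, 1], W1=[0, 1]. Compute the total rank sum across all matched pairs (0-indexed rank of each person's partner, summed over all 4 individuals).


Step 1: Run Gale-Shapley (men propose, women hold best offer):
  M0 proposes to W1; she accepts
  M1 proposes to W0; she accepts
Step 2: Final matching: W0-M1, W1-M0
Step 3: 0-indexed ranks (man's rank of his match, then woman's): 0 + 1 + 0 + 0
Step 4: Total rank sum = 1

1


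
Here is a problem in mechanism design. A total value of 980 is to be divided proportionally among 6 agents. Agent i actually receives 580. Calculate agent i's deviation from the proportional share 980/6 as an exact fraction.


Step 1: Proportional share = 980/6 = 490/3
Step 2: Agent's actual allocation = 580
Step 3: Excess = 580 - 490/3 = 1250/3

1250/3


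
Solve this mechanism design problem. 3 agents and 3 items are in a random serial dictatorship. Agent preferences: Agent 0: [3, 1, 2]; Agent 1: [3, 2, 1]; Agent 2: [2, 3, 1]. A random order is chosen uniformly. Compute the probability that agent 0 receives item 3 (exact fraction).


Step 1: Agent 0 wants item 3
Step 2: There are 6 possible orderings of agents
Step 3: In 3 orderings, agent 0 gets item 3
Step 4: Probability = 3/6 = 1/2

1/2


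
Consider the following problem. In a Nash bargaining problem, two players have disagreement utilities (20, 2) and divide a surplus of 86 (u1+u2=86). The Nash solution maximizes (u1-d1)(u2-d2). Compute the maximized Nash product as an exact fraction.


Step 1: The Nash solution splits surplus symmetrically above the disagreement point
Step 2: u1 = (total + d1 - d2)/2 = (86 + 20 - 2)/2 = 52
Step 3: u2 = (total - d1 + d2)/2 = (86 - 20 + 2)/2 = 34
Step 4: Nash product = (52 - 20) * (34 - 2)
Step 5: = 32 * 32 = 1024

1024


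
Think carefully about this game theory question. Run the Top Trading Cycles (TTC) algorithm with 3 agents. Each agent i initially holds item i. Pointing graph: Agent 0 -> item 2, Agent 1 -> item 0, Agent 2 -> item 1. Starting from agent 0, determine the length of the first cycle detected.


Step 1: Trace the pointer graph from agent 0: 0 -> 2 -> 1 -> 0
Step 2: A cycle is detected when we revisit agent 0
Step 3: The cycle is: 0 -> 2 -> 1 -> 0
Step 4: Cycle length = 3

3


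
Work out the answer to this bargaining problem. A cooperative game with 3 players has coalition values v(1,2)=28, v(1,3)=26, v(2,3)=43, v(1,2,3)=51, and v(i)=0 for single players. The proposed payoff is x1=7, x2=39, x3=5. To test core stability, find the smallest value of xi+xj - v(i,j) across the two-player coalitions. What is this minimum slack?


Step 1: Slack for coalition (1,2): x1+x2 - v12 = 46 - 28 = 18
Step 2: Slack for coalition (1,3): x1+x3 - v13 = 12 - 26 = -14
Step 3: Slack for coalition (2,3): x2+x3 - v23 = 44 - 43 = 1
Step 4: Minimum slack = min(18, -14, 1) = -14, attained by (1,3); coalition (1,3) can block (slack < 0), so the allocation is not in the core

-14


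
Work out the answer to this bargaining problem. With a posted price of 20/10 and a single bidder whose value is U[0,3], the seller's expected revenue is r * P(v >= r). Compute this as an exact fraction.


Step 1: Posted price r = 2, value support [0,3]
Step 2: P(v >= r) = (3 - 2)/3 = 1/3
Step 3: Expected revenue = r * P(v >= r) = 2 * 1/3
Step 4: Revenue = 2/3

2/3


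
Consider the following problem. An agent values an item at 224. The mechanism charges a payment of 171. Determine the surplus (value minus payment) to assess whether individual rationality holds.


Step 1: Surplus = value - payment = 224 - 171 = 53
Step 2: IR is satisfied (surplus >= 0)

53


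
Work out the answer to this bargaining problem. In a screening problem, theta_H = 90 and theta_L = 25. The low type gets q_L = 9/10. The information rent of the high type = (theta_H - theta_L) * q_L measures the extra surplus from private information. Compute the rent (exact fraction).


Step 1: theta_H - theta_L = 90 - 25 = 65
Step 2: Information rent = (theta_H - theta_L) * q_L
Step 3: = 65 * 9/10
Step 4: = 117/2

117/2


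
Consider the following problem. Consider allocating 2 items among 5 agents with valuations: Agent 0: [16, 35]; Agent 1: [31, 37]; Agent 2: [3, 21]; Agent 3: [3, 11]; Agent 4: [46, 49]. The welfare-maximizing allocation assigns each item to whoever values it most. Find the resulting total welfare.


Step 1: For each item, find the maximum value among all agents.
Step 2: Item 0 -> Agent 4 (value 46)
Step 3: Item 1 -> Agent 4 (value 49)
Step 4: Total welfare = 46 + 49 = 95

95


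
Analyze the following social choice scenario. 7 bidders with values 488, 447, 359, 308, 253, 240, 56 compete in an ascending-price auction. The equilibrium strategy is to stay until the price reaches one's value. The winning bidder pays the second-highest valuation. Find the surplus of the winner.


Step 1: Identify the highest value: 488
Step 2: Identify the second-highest value: 447
Step 3: The final price = second-highest value = 447
Step 4: Surplus = 488 - 447 = 41

41


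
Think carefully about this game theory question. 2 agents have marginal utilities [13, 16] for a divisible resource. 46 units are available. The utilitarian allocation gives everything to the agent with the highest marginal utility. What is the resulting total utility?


Step 1: The marginal utilities are [13, 16]
Step 2: The highest marginal utility is 16
Step 3: All 46 units go to that agent
Step 4: Total utility = 16 * 46 = 736

736


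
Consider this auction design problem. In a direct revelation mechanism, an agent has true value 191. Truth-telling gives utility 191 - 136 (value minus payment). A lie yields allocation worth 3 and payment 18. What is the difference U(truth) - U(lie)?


Step 1: U(truth) = value - payment = 191 - 136 = 55
Step 2: U(lie) = allocation - payment = 3 - 18 = -15
Step 3: IC gap = 55 - (-15) = 70

70


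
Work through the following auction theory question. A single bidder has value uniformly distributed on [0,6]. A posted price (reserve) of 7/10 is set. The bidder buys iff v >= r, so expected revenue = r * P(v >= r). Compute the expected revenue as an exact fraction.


Step 1: Posted price r = 7/10, value support [0,6]
Step 2: P(v >= r) = (6 - 7/10)/6 = 53/60
Step 3: Expected revenue = r * P(v >= r) = 7/10 * 53/60
Step 4: Revenue = 371/600

371/600


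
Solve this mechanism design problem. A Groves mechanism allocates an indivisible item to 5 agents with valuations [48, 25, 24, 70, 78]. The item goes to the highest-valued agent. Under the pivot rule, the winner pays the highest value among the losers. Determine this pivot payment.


Step 1: The efficient winner is agent 4 with value 78
Step 2: Other agents' values: [48, 25, 24, 70]
Step 3: Pivot payment = max(others) = 70
Step 4: The winner pays 70

70


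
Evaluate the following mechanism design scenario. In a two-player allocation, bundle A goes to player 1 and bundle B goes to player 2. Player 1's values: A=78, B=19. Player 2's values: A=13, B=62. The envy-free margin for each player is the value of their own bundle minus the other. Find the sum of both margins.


Step 1: Player 1's margin = v1(A) - v1(B) = 78 - 19 = 59
Step 2: Player 2's margin = v2(B) - v2(A) = 62 - 13 = 49
Step 3: Total margin = 59 + 49 = 108

108


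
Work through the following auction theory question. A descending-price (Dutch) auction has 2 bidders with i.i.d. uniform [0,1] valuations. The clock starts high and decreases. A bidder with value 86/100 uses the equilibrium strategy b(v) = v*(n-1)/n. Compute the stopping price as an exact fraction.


Step 1: Dutch auctions are strategically equivalent to first-price auctions
Step 2: The equilibrium bid is b(v) = v*(n-1)/n
Step 3: b = 43/50 * 1/2
Step 4: b = 43/100

43/100
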